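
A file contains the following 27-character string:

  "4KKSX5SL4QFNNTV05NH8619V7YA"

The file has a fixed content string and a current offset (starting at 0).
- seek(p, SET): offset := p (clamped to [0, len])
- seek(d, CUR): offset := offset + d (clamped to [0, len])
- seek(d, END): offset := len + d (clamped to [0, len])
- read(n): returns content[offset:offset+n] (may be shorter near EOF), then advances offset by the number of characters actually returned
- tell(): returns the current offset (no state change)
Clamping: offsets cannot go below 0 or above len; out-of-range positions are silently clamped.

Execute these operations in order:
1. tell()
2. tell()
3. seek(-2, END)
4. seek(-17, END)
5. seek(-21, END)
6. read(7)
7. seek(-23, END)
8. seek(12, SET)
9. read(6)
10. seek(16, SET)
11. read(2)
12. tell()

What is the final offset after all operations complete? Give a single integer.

After 1 (tell()): offset=0
After 2 (tell()): offset=0
After 3 (seek(-2, END)): offset=25
After 4 (seek(-17, END)): offset=10
After 5 (seek(-21, END)): offset=6
After 6 (read(7)): returned 'SL4QFNN', offset=13
After 7 (seek(-23, END)): offset=4
After 8 (seek(12, SET)): offset=12
After 9 (read(6)): returned 'NTV05N', offset=18
After 10 (seek(16, SET)): offset=16
After 11 (read(2)): returned '5N', offset=18
After 12 (tell()): offset=18

Answer: 18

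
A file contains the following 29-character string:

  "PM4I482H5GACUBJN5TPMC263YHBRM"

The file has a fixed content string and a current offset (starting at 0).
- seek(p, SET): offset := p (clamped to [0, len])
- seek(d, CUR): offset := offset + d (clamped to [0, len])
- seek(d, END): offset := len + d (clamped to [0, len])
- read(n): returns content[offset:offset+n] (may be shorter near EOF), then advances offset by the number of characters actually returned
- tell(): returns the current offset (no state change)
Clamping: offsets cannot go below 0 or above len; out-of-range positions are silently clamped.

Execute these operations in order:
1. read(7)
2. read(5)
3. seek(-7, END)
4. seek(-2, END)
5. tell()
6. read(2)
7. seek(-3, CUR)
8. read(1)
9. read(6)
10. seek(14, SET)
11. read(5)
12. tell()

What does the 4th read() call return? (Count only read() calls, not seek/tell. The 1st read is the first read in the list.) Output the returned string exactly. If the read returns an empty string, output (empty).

Answer: B

Derivation:
After 1 (read(7)): returned 'PM4I482', offset=7
After 2 (read(5)): returned 'H5GAC', offset=12
After 3 (seek(-7, END)): offset=22
After 4 (seek(-2, END)): offset=27
After 5 (tell()): offset=27
After 6 (read(2)): returned 'RM', offset=29
After 7 (seek(-3, CUR)): offset=26
After 8 (read(1)): returned 'B', offset=27
After 9 (read(6)): returned 'RM', offset=29
After 10 (seek(14, SET)): offset=14
After 11 (read(5)): returned 'JN5TP', offset=19
After 12 (tell()): offset=19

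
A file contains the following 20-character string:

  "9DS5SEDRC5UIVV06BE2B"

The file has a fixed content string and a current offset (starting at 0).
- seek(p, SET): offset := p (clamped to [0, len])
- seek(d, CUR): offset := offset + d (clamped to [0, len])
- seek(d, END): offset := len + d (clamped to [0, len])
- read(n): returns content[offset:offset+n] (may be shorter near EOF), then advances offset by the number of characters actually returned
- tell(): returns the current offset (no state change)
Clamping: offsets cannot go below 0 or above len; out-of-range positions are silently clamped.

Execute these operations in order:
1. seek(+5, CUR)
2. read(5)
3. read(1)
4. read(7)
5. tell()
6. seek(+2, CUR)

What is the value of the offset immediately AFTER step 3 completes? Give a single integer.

After 1 (seek(+5, CUR)): offset=5
After 2 (read(5)): returned 'EDRC5', offset=10
After 3 (read(1)): returned 'U', offset=11

Answer: 11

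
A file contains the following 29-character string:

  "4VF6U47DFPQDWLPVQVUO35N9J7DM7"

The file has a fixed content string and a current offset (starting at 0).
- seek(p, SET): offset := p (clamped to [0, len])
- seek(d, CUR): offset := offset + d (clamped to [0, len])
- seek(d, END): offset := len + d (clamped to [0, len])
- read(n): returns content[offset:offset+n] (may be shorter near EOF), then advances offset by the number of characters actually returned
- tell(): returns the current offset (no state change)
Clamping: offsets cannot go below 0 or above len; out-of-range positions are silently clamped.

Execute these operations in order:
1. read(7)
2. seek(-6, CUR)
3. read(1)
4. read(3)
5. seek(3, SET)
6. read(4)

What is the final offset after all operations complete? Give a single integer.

Answer: 7

Derivation:
After 1 (read(7)): returned '4VF6U47', offset=7
After 2 (seek(-6, CUR)): offset=1
After 3 (read(1)): returned 'V', offset=2
After 4 (read(3)): returned 'F6U', offset=5
After 5 (seek(3, SET)): offset=3
After 6 (read(4)): returned '6U47', offset=7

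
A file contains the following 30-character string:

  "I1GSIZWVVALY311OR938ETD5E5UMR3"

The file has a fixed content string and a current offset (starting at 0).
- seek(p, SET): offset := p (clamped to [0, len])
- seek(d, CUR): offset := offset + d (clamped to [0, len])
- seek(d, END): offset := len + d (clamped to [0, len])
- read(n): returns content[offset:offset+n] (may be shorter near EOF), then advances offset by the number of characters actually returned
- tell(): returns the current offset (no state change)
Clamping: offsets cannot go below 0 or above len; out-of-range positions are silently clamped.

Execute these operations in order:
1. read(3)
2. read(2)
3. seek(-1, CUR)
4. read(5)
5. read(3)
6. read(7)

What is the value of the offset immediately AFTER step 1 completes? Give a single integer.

Answer: 3

Derivation:
After 1 (read(3)): returned 'I1G', offset=3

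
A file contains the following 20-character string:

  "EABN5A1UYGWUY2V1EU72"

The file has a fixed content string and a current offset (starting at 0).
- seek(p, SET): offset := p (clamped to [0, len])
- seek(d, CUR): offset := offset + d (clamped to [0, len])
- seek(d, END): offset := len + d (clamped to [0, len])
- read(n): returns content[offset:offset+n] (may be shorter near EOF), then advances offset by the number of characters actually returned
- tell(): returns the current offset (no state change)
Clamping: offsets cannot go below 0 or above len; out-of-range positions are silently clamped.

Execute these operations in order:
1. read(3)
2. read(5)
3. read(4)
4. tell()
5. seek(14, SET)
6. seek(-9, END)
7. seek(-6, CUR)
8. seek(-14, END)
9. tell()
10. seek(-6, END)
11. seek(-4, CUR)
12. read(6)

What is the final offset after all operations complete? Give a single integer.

After 1 (read(3)): returned 'EAB', offset=3
After 2 (read(5)): returned 'N5A1U', offset=8
After 3 (read(4)): returned 'YGWU', offset=12
After 4 (tell()): offset=12
After 5 (seek(14, SET)): offset=14
After 6 (seek(-9, END)): offset=11
After 7 (seek(-6, CUR)): offset=5
After 8 (seek(-14, END)): offset=6
After 9 (tell()): offset=6
After 10 (seek(-6, END)): offset=14
After 11 (seek(-4, CUR)): offset=10
After 12 (read(6)): returned 'WUY2V1', offset=16

Answer: 16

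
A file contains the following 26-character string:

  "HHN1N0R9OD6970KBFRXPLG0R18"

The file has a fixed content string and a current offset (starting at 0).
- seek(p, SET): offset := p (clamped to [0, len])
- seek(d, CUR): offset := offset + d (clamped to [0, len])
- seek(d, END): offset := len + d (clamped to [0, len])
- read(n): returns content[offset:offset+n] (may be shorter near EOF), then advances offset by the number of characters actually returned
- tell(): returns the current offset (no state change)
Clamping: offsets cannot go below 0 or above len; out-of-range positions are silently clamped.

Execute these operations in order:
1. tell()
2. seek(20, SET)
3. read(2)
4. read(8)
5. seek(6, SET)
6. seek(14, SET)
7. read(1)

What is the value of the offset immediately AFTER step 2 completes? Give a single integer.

Answer: 20

Derivation:
After 1 (tell()): offset=0
After 2 (seek(20, SET)): offset=20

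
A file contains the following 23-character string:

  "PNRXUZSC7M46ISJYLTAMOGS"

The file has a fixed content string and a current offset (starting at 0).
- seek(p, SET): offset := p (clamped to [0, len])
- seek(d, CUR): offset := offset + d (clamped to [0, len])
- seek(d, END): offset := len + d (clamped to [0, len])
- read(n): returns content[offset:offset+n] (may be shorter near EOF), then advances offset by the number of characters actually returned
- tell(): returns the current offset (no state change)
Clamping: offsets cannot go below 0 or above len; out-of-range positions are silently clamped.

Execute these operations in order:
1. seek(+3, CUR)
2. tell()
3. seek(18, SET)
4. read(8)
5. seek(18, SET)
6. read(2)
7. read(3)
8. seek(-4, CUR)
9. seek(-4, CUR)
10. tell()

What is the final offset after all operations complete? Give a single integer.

Answer: 15

Derivation:
After 1 (seek(+3, CUR)): offset=3
After 2 (tell()): offset=3
After 3 (seek(18, SET)): offset=18
After 4 (read(8)): returned 'AMOGS', offset=23
After 5 (seek(18, SET)): offset=18
After 6 (read(2)): returned 'AM', offset=20
After 7 (read(3)): returned 'OGS', offset=23
After 8 (seek(-4, CUR)): offset=19
After 9 (seek(-4, CUR)): offset=15
After 10 (tell()): offset=15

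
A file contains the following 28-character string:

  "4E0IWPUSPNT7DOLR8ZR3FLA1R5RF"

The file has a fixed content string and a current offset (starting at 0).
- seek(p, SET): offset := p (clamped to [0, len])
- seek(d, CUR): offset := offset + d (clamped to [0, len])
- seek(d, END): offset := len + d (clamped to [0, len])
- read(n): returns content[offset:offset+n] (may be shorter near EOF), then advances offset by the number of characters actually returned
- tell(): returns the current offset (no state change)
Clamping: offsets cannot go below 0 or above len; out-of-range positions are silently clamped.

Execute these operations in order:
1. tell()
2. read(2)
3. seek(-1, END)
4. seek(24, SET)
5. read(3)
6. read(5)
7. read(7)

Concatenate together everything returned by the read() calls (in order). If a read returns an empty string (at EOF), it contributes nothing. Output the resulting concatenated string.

Answer: 4ER5RF

Derivation:
After 1 (tell()): offset=0
After 2 (read(2)): returned '4E', offset=2
After 3 (seek(-1, END)): offset=27
After 4 (seek(24, SET)): offset=24
After 5 (read(3)): returned 'R5R', offset=27
After 6 (read(5)): returned 'F', offset=28
After 7 (read(7)): returned '', offset=28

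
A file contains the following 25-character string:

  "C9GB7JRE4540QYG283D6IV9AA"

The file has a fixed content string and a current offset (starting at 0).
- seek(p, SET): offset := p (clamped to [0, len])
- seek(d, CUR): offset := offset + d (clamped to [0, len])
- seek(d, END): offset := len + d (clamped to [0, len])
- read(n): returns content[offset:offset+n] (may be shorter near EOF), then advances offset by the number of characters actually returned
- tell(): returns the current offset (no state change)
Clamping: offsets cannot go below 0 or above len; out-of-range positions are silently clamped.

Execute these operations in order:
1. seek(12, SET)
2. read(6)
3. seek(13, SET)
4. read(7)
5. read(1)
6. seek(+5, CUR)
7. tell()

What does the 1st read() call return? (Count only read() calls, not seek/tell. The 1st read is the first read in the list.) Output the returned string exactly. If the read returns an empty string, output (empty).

Answer: QYG283

Derivation:
After 1 (seek(12, SET)): offset=12
After 2 (read(6)): returned 'QYG283', offset=18
After 3 (seek(13, SET)): offset=13
After 4 (read(7)): returned 'YG283D6', offset=20
After 5 (read(1)): returned 'I', offset=21
After 6 (seek(+5, CUR)): offset=25
After 7 (tell()): offset=25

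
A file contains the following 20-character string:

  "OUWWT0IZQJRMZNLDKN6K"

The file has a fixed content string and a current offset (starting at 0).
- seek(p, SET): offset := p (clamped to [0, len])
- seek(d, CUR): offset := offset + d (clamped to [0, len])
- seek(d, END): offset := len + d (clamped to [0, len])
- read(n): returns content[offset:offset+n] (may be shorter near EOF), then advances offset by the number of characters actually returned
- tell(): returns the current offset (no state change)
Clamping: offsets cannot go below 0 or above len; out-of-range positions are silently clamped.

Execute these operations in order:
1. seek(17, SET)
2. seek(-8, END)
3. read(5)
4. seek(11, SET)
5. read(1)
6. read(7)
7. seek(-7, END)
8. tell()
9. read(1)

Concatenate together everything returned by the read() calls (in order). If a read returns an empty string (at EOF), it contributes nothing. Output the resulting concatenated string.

Answer: ZNLDKMZNLDKN6N

Derivation:
After 1 (seek(17, SET)): offset=17
After 2 (seek(-8, END)): offset=12
After 3 (read(5)): returned 'ZNLDK', offset=17
After 4 (seek(11, SET)): offset=11
After 5 (read(1)): returned 'M', offset=12
After 6 (read(7)): returned 'ZNLDKN6', offset=19
After 7 (seek(-7, END)): offset=13
After 8 (tell()): offset=13
After 9 (read(1)): returned 'N', offset=14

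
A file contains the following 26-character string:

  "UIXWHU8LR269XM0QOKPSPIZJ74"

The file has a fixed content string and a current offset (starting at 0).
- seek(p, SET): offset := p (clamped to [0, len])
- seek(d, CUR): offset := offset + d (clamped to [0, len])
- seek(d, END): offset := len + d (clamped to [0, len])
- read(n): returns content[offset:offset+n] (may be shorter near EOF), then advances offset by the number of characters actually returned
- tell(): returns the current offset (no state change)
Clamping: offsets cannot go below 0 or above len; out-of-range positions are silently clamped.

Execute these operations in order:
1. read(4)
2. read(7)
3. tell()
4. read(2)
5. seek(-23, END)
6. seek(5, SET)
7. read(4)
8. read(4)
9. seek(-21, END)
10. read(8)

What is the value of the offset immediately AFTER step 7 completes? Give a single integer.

After 1 (read(4)): returned 'UIXW', offset=4
After 2 (read(7)): returned 'HU8LR26', offset=11
After 3 (tell()): offset=11
After 4 (read(2)): returned '9X', offset=13
After 5 (seek(-23, END)): offset=3
After 6 (seek(5, SET)): offset=5
After 7 (read(4)): returned 'U8LR', offset=9

Answer: 9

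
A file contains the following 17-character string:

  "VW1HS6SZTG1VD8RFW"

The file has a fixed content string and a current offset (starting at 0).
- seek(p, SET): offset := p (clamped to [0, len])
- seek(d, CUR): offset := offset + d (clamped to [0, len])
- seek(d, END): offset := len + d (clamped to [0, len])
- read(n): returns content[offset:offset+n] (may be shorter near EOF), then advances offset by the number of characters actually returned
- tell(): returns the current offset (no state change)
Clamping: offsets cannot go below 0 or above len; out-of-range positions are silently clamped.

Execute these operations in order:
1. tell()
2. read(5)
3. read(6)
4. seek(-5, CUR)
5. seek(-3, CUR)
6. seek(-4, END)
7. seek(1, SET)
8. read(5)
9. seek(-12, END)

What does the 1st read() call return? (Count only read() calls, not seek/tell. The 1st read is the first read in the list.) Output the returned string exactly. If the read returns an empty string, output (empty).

Answer: VW1HS

Derivation:
After 1 (tell()): offset=0
After 2 (read(5)): returned 'VW1HS', offset=5
After 3 (read(6)): returned '6SZTG1', offset=11
After 4 (seek(-5, CUR)): offset=6
After 5 (seek(-3, CUR)): offset=3
After 6 (seek(-4, END)): offset=13
After 7 (seek(1, SET)): offset=1
After 8 (read(5)): returned 'W1HS6', offset=6
After 9 (seek(-12, END)): offset=5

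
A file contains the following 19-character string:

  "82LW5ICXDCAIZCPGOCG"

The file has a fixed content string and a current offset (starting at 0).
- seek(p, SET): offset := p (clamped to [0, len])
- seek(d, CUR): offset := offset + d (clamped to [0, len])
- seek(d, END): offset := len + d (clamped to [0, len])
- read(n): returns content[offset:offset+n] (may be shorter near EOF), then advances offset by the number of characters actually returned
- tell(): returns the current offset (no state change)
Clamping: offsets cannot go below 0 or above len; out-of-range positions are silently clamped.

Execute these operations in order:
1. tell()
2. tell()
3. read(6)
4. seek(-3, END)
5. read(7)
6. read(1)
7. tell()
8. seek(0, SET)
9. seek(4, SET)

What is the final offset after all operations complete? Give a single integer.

Answer: 4

Derivation:
After 1 (tell()): offset=0
After 2 (tell()): offset=0
After 3 (read(6)): returned '82LW5I', offset=6
After 4 (seek(-3, END)): offset=16
After 5 (read(7)): returned 'OCG', offset=19
After 6 (read(1)): returned '', offset=19
After 7 (tell()): offset=19
After 8 (seek(0, SET)): offset=0
After 9 (seek(4, SET)): offset=4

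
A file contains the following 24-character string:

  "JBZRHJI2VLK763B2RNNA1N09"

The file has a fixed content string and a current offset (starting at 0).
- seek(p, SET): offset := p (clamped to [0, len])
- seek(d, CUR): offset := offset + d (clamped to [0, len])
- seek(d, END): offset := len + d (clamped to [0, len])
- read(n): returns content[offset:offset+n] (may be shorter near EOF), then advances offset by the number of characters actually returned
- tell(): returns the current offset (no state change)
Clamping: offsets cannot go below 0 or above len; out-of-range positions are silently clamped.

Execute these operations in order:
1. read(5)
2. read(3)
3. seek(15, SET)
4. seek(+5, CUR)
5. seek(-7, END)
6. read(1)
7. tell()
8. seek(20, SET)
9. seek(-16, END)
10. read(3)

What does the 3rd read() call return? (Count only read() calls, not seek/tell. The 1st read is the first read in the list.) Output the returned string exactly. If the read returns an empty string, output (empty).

Answer: N

Derivation:
After 1 (read(5)): returned 'JBZRH', offset=5
After 2 (read(3)): returned 'JI2', offset=8
After 3 (seek(15, SET)): offset=15
After 4 (seek(+5, CUR)): offset=20
After 5 (seek(-7, END)): offset=17
After 6 (read(1)): returned 'N', offset=18
After 7 (tell()): offset=18
After 8 (seek(20, SET)): offset=20
After 9 (seek(-16, END)): offset=8
After 10 (read(3)): returned 'VLK', offset=11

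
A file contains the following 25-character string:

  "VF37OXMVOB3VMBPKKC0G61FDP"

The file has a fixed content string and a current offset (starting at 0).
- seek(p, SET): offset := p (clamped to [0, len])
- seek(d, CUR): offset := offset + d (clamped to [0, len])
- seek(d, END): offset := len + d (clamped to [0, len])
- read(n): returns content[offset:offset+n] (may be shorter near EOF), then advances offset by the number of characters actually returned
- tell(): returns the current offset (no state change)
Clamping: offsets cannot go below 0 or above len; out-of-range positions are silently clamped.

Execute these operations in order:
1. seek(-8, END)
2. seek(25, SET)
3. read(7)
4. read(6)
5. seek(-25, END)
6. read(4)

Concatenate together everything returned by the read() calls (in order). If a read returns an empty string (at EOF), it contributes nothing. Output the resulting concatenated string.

Answer: VF37

Derivation:
After 1 (seek(-8, END)): offset=17
After 2 (seek(25, SET)): offset=25
After 3 (read(7)): returned '', offset=25
After 4 (read(6)): returned '', offset=25
After 5 (seek(-25, END)): offset=0
After 6 (read(4)): returned 'VF37', offset=4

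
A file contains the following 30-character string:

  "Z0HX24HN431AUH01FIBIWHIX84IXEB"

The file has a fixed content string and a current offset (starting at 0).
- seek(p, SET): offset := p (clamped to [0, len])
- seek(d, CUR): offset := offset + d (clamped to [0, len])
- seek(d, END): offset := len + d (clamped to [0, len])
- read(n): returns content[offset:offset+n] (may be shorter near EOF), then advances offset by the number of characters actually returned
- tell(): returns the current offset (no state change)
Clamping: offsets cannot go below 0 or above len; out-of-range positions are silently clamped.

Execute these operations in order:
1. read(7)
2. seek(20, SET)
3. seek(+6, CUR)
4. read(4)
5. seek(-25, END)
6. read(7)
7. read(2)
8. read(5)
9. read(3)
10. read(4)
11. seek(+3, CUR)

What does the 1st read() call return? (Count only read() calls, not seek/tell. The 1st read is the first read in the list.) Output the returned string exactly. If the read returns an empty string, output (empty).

Answer: Z0HX24H

Derivation:
After 1 (read(7)): returned 'Z0HX24H', offset=7
After 2 (seek(20, SET)): offset=20
After 3 (seek(+6, CUR)): offset=26
After 4 (read(4)): returned 'IXEB', offset=30
After 5 (seek(-25, END)): offset=5
After 6 (read(7)): returned '4HN431A', offset=12
After 7 (read(2)): returned 'UH', offset=14
After 8 (read(5)): returned '01FIB', offset=19
After 9 (read(3)): returned 'IWH', offset=22
After 10 (read(4)): returned 'IX84', offset=26
After 11 (seek(+3, CUR)): offset=29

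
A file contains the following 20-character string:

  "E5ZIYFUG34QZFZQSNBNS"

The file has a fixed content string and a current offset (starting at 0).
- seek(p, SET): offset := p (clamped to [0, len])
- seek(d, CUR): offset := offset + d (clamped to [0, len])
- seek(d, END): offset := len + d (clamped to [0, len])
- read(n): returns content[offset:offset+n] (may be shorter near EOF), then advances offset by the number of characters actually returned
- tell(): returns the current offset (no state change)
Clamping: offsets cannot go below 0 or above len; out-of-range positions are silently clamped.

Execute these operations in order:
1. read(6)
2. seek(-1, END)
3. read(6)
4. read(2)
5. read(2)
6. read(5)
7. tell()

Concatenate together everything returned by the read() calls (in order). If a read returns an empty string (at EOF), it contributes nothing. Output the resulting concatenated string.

Answer: E5ZIYFS

Derivation:
After 1 (read(6)): returned 'E5ZIYF', offset=6
After 2 (seek(-1, END)): offset=19
After 3 (read(6)): returned 'S', offset=20
After 4 (read(2)): returned '', offset=20
After 5 (read(2)): returned '', offset=20
After 6 (read(5)): returned '', offset=20
After 7 (tell()): offset=20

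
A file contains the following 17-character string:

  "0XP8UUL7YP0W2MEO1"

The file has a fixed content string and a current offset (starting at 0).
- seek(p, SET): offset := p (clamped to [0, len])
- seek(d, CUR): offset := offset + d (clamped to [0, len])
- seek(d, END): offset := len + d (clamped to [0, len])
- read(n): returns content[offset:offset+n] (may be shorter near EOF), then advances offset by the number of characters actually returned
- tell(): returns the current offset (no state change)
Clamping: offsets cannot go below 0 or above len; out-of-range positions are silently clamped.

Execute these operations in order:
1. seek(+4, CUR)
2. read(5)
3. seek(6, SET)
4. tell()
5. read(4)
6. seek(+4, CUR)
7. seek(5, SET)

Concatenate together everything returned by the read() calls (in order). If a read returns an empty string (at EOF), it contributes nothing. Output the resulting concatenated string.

After 1 (seek(+4, CUR)): offset=4
After 2 (read(5)): returned 'UUL7Y', offset=9
After 3 (seek(6, SET)): offset=6
After 4 (tell()): offset=6
After 5 (read(4)): returned 'L7YP', offset=10
After 6 (seek(+4, CUR)): offset=14
After 7 (seek(5, SET)): offset=5

Answer: UUL7YL7YP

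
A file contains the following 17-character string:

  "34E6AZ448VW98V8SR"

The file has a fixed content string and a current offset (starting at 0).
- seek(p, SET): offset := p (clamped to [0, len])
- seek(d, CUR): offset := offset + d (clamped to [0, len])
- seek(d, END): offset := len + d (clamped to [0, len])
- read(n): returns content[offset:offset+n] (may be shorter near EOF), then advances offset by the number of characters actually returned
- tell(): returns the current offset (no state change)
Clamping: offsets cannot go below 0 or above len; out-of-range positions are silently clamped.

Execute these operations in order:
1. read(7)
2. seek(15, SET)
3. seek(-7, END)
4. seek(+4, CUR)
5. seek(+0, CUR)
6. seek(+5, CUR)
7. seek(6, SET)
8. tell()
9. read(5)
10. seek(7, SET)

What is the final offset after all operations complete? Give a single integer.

After 1 (read(7)): returned '34E6AZ4', offset=7
After 2 (seek(15, SET)): offset=15
After 3 (seek(-7, END)): offset=10
After 4 (seek(+4, CUR)): offset=14
After 5 (seek(+0, CUR)): offset=14
After 6 (seek(+5, CUR)): offset=17
After 7 (seek(6, SET)): offset=6
After 8 (tell()): offset=6
After 9 (read(5)): returned '448VW', offset=11
After 10 (seek(7, SET)): offset=7

Answer: 7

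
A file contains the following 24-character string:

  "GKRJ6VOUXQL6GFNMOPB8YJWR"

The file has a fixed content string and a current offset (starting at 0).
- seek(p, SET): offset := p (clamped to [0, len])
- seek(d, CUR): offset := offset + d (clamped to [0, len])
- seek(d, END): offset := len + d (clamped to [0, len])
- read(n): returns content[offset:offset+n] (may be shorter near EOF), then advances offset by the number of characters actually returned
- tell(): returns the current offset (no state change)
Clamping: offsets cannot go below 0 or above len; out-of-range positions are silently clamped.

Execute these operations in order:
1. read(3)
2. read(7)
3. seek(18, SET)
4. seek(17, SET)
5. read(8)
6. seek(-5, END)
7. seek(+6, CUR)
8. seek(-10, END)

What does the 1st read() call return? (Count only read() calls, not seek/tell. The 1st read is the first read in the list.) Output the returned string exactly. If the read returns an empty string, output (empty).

After 1 (read(3)): returned 'GKR', offset=3
After 2 (read(7)): returned 'J6VOUXQ', offset=10
After 3 (seek(18, SET)): offset=18
After 4 (seek(17, SET)): offset=17
After 5 (read(8)): returned 'PB8YJWR', offset=24
After 6 (seek(-5, END)): offset=19
After 7 (seek(+6, CUR)): offset=24
After 8 (seek(-10, END)): offset=14

Answer: GKR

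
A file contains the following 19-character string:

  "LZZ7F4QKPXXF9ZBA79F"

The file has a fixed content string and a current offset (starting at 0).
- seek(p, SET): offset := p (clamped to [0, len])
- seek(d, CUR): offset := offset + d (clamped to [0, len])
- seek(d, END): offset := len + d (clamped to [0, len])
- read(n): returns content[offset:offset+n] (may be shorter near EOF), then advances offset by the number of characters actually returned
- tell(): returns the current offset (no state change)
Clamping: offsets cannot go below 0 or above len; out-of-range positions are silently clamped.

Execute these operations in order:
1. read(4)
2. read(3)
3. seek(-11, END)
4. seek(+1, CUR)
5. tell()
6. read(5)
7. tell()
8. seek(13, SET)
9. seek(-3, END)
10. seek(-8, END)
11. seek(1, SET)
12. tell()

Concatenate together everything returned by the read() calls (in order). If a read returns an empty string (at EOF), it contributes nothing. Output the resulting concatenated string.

Answer: LZZ7F4QXXF9Z

Derivation:
After 1 (read(4)): returned 'LZZ7', offset=4
After 2 (read(3)): returned 'F4Q', offset=7
After 3 (seek(-11, END)): offset=8
After 4 (seek(+1, CUR)): offset=9
After 5 (tell()): offset=9
After 6 (read(5)): returned 'XXF9Z', offset=14
After 7 (tell()): offset=14
After 8 (seek(13, SET)): offset=13
After 9 (seek(-3, END)): offset=16
After 10 (seek(-8, END)): offset=11
After 11 (seek(1, SET)): offset=1
After 12 (tell()): offset=1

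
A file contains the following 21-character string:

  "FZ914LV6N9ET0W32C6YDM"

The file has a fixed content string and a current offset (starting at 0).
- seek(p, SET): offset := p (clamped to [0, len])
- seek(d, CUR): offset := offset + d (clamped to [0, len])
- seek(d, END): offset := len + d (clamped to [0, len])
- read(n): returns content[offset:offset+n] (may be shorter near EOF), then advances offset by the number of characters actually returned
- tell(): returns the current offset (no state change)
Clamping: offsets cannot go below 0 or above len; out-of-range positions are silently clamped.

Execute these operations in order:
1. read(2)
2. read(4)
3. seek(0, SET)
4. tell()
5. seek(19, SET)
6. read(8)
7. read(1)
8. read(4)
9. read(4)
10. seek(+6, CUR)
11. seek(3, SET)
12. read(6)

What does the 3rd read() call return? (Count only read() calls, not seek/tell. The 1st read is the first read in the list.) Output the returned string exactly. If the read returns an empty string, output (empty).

Answer: DM

Derivation:
After 1 (read(2)): returned 'FZ', offset=2
After 2 (read(4)): returned '914L', offset=6
After 3 (seek(0, SET)): offset=0
After 4 (tell()): offset=0
After 5 (seek(19, SET)): offset=19
After 6 (read(8)): returned 'DM', offset=21
After 7 (read(1)): returned '', offset=21
After 8 (read(4)): returned '', offset=21
After 9 (read(4)): returned '', offset=21
After 10 (seek(+6, CUR)): offset=21
After 11 (seek(3, SET)): offset=3
After 12 (read(6)): returned '14LV6N', offset=9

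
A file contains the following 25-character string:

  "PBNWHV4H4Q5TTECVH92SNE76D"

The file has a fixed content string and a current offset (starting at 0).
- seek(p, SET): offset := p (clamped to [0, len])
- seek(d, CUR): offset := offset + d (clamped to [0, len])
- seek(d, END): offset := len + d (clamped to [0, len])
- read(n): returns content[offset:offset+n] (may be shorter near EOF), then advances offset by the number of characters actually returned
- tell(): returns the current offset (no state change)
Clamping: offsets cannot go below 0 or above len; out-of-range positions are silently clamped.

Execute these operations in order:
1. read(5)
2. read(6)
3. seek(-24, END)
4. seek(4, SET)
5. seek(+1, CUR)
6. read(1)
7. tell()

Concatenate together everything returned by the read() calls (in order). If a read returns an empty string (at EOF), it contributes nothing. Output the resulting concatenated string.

After 1 (read(5)): returned 'PBNWH', offset=5
After 2 (read(6)): returned 'V4H4Q5', offset=11
After 3 (seek(-24, END)): offset=1
After 4 (seek(4, SET)): offset=4
After 5 (seek(+1, CUR)): offset=5
After 6 (read(1)): returned 'V', offset=6
After 7 (tell()): offset=6

Answer: PBNWHV4H4Q5V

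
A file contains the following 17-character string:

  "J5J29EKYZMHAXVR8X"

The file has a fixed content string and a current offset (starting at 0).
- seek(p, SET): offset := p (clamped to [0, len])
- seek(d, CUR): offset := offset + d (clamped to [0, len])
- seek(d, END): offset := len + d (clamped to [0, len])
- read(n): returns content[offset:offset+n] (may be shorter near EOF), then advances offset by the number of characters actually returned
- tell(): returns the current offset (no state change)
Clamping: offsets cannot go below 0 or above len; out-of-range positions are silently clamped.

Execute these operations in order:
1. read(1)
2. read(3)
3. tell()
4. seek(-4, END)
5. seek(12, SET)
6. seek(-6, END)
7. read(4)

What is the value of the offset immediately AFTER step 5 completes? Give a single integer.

Answer: 12

Derivation:
After 1 (read(1)): returned 'J', offset=1
After 2 (read(3)): returned '5J2', offset=4
After 3 (tell()): offset=4
After 4 (seek(-4, END)): offset=13
After 5 (seek(12, SET)): offset=12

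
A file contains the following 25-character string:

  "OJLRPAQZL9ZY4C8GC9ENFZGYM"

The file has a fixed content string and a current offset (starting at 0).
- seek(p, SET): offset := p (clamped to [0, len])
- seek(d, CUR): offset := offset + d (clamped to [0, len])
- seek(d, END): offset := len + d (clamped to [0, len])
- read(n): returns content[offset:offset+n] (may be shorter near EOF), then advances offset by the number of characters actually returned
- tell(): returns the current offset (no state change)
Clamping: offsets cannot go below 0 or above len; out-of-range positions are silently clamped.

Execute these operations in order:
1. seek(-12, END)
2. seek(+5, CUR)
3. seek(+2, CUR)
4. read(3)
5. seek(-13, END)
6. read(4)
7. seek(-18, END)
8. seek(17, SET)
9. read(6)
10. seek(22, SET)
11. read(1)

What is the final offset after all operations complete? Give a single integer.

Answer: 23

Derivation:
After 1 (seek(-12, END)): offset=13
After 2 (seek(+5, CUR)): offset=18
After 3 (seek(+2, CUR)): offset=20
After 4 (read(3)): returned 'FZG', offset=23
After 5 (seek(-13, END)): offset=12
After 6 (read(4)): returned '4C8G', offset=16
After 7 (seek(-18, END)): offset=7
After 8 (seek(17, SET)): offset=17
After 9 (read(6)): returned '9ENFZG', offset=23
After 10 (seek(22, SET)): offset=22
After 11 (read(1)): returned 'G', offset=23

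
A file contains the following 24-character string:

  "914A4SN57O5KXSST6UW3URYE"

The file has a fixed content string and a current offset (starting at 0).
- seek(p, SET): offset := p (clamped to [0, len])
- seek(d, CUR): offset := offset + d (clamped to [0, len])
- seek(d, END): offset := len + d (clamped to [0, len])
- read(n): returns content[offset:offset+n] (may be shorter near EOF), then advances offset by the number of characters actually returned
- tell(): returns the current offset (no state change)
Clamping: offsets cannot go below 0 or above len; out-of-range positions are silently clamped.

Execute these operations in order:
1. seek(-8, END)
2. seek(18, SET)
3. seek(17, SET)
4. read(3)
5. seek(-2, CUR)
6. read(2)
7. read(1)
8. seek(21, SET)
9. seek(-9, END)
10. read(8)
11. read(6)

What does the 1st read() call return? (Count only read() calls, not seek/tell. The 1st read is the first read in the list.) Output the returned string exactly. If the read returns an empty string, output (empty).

After 1 (seek(-8, END)): offset=16
After 2 (seek(18, SET)): offset=18
After 3 (seek(17, SET)): offset=17
After 4 (read(3)): returned 'UW3', offset=20
After 5 (seek(-2, CUR)): offset=18
After 6 (read(2)): returned 'W3', offset=20
After 7 (read(1)): returned 'U', offset=21
After 8 (seek(21, SET)): offset=21
After 9 (seek(-9, END)): offset=15
After 10 (read(8)): returned 'T6UW3URY', offset=23
After 11 (read(6)): returned 'E', offset=24

Answer: UW3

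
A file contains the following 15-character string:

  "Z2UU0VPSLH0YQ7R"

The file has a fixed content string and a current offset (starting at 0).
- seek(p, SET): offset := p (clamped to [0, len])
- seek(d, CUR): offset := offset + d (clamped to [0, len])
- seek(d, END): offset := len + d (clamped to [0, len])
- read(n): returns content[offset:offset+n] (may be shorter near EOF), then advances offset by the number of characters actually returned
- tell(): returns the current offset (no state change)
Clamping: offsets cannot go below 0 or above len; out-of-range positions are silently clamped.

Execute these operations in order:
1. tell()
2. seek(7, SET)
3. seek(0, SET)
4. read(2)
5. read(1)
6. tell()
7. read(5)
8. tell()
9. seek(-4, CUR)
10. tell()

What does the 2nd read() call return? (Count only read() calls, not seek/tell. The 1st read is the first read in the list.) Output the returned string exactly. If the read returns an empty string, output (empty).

Answer: U

Derivation:
After 1 (tell()): offset=0
After 2 (seek(7, SET)): offset=7
After 3 (seek(0, SET)): offset=0
After 4 (read(2)): returned 'Z2', offset=2
After 5 (read(1)): returned 'U', offset=3
After 6 (tell()): offset=3
After 7 (read(5)): returned 'U0VPS', offset=8
After 8 (tell()): offset=8
After 9 (seek(-4, CUR)): offset=4
After 10 (tell()): offset=4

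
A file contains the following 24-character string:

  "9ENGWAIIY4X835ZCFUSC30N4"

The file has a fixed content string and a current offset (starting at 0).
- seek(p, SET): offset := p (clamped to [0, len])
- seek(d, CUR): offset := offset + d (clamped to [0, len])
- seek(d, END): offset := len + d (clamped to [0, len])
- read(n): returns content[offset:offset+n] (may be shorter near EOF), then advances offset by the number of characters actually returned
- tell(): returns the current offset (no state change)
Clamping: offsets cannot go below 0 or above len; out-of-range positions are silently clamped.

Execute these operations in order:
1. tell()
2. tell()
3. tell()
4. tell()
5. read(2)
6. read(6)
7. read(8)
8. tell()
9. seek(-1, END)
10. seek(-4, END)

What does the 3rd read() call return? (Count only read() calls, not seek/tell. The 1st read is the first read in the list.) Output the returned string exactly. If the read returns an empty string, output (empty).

Answer: Y4X835ZC

Derivation:
After 1 (tell()): offset=0
After 2 (tell()): offset=0
After 3 (tell()): offset=0
After 4 (tell()): offset=0
After 5 (read(2)): returned '9E', offset=2
After 6 (read(6)): returned 'NGWAII', offset=8
After 7 (read(8)): returned 'Y4X835ZC', offset=16
After 8 (tell()): offset=16
After 9 (seek(-1, END)): offset=23
After 10 (seek(-4, END)): offset=20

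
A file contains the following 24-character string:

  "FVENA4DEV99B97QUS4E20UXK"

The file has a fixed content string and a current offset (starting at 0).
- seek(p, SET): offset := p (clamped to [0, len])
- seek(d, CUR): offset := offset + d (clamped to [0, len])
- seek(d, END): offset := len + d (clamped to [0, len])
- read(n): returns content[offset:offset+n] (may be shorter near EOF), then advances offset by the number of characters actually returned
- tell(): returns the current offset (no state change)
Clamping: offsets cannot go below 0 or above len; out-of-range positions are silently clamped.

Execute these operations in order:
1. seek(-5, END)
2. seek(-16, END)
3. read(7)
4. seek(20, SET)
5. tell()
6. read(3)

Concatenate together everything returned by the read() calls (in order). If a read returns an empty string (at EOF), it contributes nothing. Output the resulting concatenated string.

Answer: V99B97Q0UX

Derivation:
After 1 (seek(-5, END)): offset=19
After 2 (seek(-16, END)): offset=8
After 3 (read(7)): returned 'V99B97Q', offset=15
After 4 (seek(20, SET)): offset=20
After 5 (tell()): offset=20
After 6 (read(3)): returned '0UX', offset=23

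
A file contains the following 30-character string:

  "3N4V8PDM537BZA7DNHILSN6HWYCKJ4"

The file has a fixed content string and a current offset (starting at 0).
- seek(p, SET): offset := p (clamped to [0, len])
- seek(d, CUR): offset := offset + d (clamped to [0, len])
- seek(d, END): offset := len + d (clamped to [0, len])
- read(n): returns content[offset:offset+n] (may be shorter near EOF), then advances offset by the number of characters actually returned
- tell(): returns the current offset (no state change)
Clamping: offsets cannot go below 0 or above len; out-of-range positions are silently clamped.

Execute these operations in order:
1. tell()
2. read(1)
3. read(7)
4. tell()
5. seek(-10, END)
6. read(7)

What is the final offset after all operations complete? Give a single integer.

After 1 (tell()): offset=0
After 2 (read(1)): returned '3', offset=1
After 3 (read(7)): returned 'N4V8PDM', offset=8
After 4 (tell()): offset=8
After 5 (seek(-10, END)): offset=20
After 6 (read(7)): returned 'SN6HWYC', offset=27

Answer: 27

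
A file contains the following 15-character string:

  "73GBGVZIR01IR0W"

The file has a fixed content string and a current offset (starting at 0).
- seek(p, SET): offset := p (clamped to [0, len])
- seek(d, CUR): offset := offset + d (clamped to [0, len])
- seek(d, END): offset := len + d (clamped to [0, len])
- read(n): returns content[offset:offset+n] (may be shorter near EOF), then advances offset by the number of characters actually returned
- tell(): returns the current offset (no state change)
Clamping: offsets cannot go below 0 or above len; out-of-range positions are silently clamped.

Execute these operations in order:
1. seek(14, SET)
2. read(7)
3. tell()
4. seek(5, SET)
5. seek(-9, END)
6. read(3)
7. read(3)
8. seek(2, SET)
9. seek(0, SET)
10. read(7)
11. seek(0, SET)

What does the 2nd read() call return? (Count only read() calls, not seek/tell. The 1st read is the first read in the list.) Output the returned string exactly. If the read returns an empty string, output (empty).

Answer: ZIR

Derivation:
After 1 (seek(14, SET)): offset=14
After 2 (read(7)): returned 'W', offset=15
After 3 (tell()): offset=15
After 4 (seek(5, SET)): offset=5
After 5 (seek(-9, END)): offset=6
After 6 (read(3)): returned 'ZIR', offset=9
After 7 (read(3)): returned '01I', offset=12
After 8 (seek(2, SET)): offset=2
After 9 (seek(0, SET)): offset=0
After 10 (read(7)): returned '73GBGVZ', offset=7
After 11 (seek(0, SET)): offset=0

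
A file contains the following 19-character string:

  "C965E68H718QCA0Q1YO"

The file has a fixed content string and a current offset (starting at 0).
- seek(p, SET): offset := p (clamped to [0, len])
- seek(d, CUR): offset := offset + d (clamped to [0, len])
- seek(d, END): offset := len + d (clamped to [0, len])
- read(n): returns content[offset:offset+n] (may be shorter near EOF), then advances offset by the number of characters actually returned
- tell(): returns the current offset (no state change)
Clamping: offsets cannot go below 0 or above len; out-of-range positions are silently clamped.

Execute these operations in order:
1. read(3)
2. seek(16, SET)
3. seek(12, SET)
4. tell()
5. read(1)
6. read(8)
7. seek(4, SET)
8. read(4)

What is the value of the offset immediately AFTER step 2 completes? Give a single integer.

After 1 (read(3)): returned 'C96', offset=3
After 2 (seek(16, SET)): offset=16

Answer: 16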